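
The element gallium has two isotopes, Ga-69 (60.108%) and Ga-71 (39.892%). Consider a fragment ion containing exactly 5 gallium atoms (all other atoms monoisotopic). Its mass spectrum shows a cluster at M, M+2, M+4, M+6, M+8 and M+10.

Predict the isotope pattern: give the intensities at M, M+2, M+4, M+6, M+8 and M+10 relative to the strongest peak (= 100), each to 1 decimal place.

22.7 : 75.3 : 100.0 : 66.4 : 22.0 : 2.9

The 5 Ga atoms are independent, so intensities follow the terms of (0.60108 + 0.39892)^5.
P(M) = 0.60108^5 = 0.078462
P(M+2) = 5 × 0.60108^4 × 0.39892^1 = 0.260366
P(M+4) = 10 × 0.60108^3 × 0.39892^2 = 0.345596
P(M+6) = 10 × 0.60108^2 × 0.39892^3 = 0.229362
P(M+8) = 5 × 0.60108^1 × 0.39892^4 = 0.076111
P(M+10) = 0.39892^5 = 0.010103
The M+4 peak is largest (0.345596); scaling to 100 gives 22.7 : 75.3 : 100.0 : 66.4 : 22.0 : 2.9.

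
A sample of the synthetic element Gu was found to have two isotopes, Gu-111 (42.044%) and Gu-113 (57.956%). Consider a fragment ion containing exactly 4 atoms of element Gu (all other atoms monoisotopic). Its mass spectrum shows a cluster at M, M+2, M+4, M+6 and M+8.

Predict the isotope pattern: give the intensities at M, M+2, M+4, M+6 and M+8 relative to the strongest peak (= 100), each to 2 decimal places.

Each Gu atom is independently Gu-111 (p = 0.42044) or Gu-113 (q = 0.57956); the cluster is the binomial expansion (p + q)^4.
P(M) = 0.42044^4 = 0.031248
P(M+2) = 4 × 0.42044^3 × 0.57956^1 = 0.172294
P(M+4) = 6 × 0.42044^2 × 0.57956^2 = 0.356251
P(M+6) = 4 × 0.42044^1 × 0.57956^3 = 0.327385
P(M+8) = 0.57956^4 = 0.112822
The M+4 peak is largest (0.356251); scaling to 100 gives 8.77 : 48.36 : 100.00 : 91.90 : 31.67.

8.77 : 48.36 : 100.00 : 91.90 : 31.67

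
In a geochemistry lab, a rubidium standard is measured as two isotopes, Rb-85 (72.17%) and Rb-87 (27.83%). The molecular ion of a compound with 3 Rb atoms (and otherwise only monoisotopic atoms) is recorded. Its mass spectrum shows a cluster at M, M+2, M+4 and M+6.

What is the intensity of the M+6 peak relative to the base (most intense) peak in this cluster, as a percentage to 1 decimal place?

(0.7217 + 0.2783)^3 gives M 0.3759, M+2 0.4349, M+4 0.1677, M+6 0.0216; the largest is M+2.
P(M+2) = C(3,1) × 0.7217^2 × 0.2783^1 = 3 × 0.52085089 × 0.2783 = 0.434858 (base)
P(M+6) = C(3,3) × 0.7217^0 × 0.2783^3 = 1 × 1.0000 × 0.02155458 = 0.021555
Relative intensity = 0.021555 / 0.434858 × 100 = 5.0

5.0%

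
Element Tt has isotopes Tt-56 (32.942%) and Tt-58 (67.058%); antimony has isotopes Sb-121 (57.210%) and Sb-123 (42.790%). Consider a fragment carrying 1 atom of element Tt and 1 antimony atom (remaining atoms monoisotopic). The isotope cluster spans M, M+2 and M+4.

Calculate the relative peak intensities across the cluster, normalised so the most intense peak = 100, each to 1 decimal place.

35.9 : 100.0 : 54.7

Element Tt pattern (n=1): 0.32942 : 0.67058
Antimony pattern (n=1): 0.5721 : 0.4279
Convolve the two distributions (both contribute in 2-u steps):
  M: 0.32942×0.5721 = 0.188461
  M+2: 0.32942×0.4279 + 0.67058×0.5721 = 0.524598
  M+4: 0.67058×0.4279 = 0.286941
Scale to base peak (0.524598) = 100: 35.9 : 100.0 : 54.7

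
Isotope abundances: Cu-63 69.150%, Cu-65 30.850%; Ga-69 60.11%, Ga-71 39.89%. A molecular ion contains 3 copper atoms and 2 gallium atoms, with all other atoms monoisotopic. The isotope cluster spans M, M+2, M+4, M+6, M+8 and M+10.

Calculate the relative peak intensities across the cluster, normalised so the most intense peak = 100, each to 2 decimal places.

Copper pattern (n=3): 0.33065611 : 0.44254842 : 0.19743483 : 0.02936064
Gallium pattern (n=2): 0.36132121 : 0.47955758 : 0.15912121
Convolve the two distributions (both contribute in 2-u steps):
  M: 0.33065611×0.36132121 = 0.119473
  M+2: 0.33065611×0.47955758 + 0.44254842×0.36132121 = 0.318471
  M+4: 0.33065611×0.15912121 + 0.44254842×0.47955758 + 0.19743483×0.36132121 = 0.336179
  M+6: 0.44254842×0.15912121 + 0.19743483×0.47955758 + 0.02936064×0.36132121 = 0.175709
  M+8: 0.19743483×0.15912121 + 0.02936064×0.47955758 = 0.045496
  M+10: 0.02936064×0.15912121 = 0.004672
Scale to base peak (0.336179) = 100: 35.54 : 94.73 : 100.00 : 52.27 : 13.53 : 1.39

35.54 : 94.73 : 100.00 : 52.27 : 13.53 : 1.39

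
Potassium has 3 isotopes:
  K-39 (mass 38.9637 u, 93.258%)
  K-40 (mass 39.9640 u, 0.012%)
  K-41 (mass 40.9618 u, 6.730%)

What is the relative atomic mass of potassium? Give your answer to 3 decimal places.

39.098 u

Weight each isotope mass by its fractional abundance: 0.93258 × 38.9637 + 0.00012 × 39.9640 + 0.06730 × 40.9618
= 36.33677 + 0.00480 + 2.75673 = 39.09830 u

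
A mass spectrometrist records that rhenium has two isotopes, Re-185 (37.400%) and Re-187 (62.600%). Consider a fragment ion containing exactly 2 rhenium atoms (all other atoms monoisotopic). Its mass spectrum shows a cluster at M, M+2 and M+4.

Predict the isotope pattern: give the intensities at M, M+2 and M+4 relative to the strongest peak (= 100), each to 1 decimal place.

Expanding (0.37400 + 0.62600)^2:
P(M) = 0.37400^2 = 0.139876
P(M+2) = 2 × 0.37400^1 × 0.62600^1 = 0.468248
P(M+4) = 0.62600^2 = 0.391876
The M+2 peak is largest (0.468248); scaling to 100 gives 29.9 : 100.0 : 83.7.

29.9 : 100.0 : 83.7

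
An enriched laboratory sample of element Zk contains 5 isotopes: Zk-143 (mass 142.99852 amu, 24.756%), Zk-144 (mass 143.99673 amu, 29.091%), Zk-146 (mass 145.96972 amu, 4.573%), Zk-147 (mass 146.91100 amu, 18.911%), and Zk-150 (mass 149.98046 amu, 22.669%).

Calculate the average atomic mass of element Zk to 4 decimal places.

The abundance-weighted mean is 0.24756 × 142.99852 + 0.29091 × 143.99673 + 0.04573 × 145.96972 + 0.18911 × 146.91100 + 0.22669 × 149.98046
= 35.400714 + 41.890089 + 6.675195 + 27.782339 + 33.999070 = 145.747407 amu

145.7474 amu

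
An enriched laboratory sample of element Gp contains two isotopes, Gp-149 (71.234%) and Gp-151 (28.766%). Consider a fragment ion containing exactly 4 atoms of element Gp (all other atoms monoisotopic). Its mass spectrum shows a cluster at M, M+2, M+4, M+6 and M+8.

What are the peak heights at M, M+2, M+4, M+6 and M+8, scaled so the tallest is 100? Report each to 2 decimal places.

61.91 : 100.00 : 60.57 : 16.31 : 1.65

Each Gp atom is independently Gp-149 (p = 0.71234) or Gp-151 (q = 0.28766); the cluster is the binomial expansion (p + q)^4.
P(M) = 0.71234^4 = 0.257483
P(M+2) = 4 × 0.71234^3 × 0.28766^1 = 0.415912
P(M+4) = 6 × 0.71234^2 × 0.28766^2 = 0.251933
P(M+6) = 4 × 0.71234^1 × 0.28766^3 = 0.067824
P(M+8) = 0.28766^4 = 0.006847
The M+2 peak is largest (0.415912); scaling to 100 gives 61.91 : 100.00 : 60.57 : 16.31 : 1.65.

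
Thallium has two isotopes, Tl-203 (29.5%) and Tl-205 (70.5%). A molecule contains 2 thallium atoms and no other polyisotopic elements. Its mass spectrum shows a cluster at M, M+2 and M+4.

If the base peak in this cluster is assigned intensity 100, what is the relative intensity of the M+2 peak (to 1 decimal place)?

83.7

(0.295 + 0.705)^2 gives M 0.0870, M+2 0.4160, M+4 0.4970; the largest is M+4.
P(M+4) = C(2,2) × 0.295^0 × 0.705^2 = 1 × 1.0000 × 0.497025 = 0.497025 (base)
P(M+2) = C(2,1) × 0.295^1 × 0.705^1 = 2 × 0.2950 × 0.7050 = 0.415950
Relative intensity = 0.415950 / 0.497025 × 100 = 83.7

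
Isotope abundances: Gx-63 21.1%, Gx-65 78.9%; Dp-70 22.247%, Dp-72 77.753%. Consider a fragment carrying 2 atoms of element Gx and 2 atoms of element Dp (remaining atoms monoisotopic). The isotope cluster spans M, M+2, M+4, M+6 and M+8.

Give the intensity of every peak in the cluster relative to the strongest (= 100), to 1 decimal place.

Element Gx pattern (n=2): 0.044521 : 0.332958 : 0.622521
Element Dp pattern (n=2): 0.0494929 : 0.3459542 : 0.6045529
Convolve the two distributions (both contribute in 2-u steps):
  M: 0.044521×0.0494929 = 0.002203
  M+2: 0.044521×0.3459542 + 0.332958×0.0494929 = 0.031881
  M+4: 0.044521×0.6045529 + 0.332958×0.3459542 + 0.622521×0.0494929 = 0.172914
  M+6: 0.332958×0.6045529 + 0.622521×0.3459542 = 0.416654
  M+8: 0.622521×0.6045529 = 0.376347
Scale to base peak (0.416654) = 100: 0.5 : 7.7 : 41.5 : 100.0 : 90.3

0.5 : 7.7 : 41.5 : 100.0 : 90.3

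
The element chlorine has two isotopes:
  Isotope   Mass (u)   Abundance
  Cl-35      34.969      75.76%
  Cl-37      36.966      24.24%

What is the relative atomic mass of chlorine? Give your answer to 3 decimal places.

35.453 u

Ar = Σ fᵢ·mᵢ = 0.7576 × 34.969 + 0.2424 × 36.966
= 26.4925 + 8.9606 = 35.4531 u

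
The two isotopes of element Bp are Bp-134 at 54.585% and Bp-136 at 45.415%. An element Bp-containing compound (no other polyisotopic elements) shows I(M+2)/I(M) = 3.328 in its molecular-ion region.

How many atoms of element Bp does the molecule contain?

With n Bp atoms, P(M+2)/P(M) = C(n,1)·p^(n−1)q / p^n = n·q/p = n · 0.45415/0.54585.
n = 3.328 × 0.54585/0.45415 = 4.00 ≈ 4

4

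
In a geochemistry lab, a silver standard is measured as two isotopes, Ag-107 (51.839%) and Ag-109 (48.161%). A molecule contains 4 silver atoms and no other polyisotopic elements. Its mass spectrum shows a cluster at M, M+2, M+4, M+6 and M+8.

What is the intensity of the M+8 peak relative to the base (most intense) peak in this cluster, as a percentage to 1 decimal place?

14.4%

Binomial terms of (0.51839 + 0.48161)^4: M 0.0722, M+2 0.2684, M+4 0.3740, M+6 0.2316, M+8 0.0538 → M+4 is the base peak.
P(M+4) = C(4,2) × 0.51839^2 × 0.48161^2 = 6 × 0.26872819 × 0.23194819 = 0.373986 (base)
P(M+8) = C(4,4) × 0.51839^0 × 0.48161^4 = 1 × 1.0000 × 0.05379996 = 0.053800
Relative intensity = 0.053800 / 0.373986 × 100 = 14.4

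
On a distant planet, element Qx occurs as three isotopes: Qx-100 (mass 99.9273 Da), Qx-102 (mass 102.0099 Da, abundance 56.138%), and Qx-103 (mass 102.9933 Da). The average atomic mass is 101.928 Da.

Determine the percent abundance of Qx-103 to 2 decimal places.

Let x and y be the fractions of Qx-100 and Qx-103. Then x + y = 1 − 0.56138 = 0.43862 and 99.9273x + 102.9933y = 101.928 − 0.56138×102.0099 = 44.661682338.
Substituting: 99.9273x + 102.9933(0.43862 − x) = 44.661682338
(99.9273 − 102.9933)x = -0.513238908  ⇒  x = 0.16740, y = 0.27122
Qx-100: 16.74%, Qx-103: 27.12%.

27.12%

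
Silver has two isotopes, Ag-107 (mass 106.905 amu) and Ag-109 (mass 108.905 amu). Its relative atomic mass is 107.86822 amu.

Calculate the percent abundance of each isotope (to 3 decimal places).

With x = fraction of Ag-107 (so Ag-109 is 1 − x):
106.905·x + 108.905·(1 − x) = 107.86822
(106.905 − 108.905)·x = 107.86822 − 108.905
x = -1.03678 / -2.000 = 0.51839 → 51.839% Ag-107, 48.161% Ag-109.

Ag-107: 51.839%, Ag-109: 48.161%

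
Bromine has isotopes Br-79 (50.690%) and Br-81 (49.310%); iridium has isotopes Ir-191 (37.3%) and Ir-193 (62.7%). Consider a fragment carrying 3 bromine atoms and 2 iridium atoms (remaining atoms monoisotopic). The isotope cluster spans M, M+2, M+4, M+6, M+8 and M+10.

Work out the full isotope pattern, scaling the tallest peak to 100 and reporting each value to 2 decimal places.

5.34 : 33.56 : 82.71 : 100.00 : 59.41 : 13.90

Bromine pattern (n=3): 0.13024674 : 0.3801026 : 0.36975457 : 0.11989609
Iridium pattern (n=2): 0.139129 : 0.467742 : 0.393129
Convolve the two distributions (both contribute in 2-u steps):
  M: 0.13024674×0.139129 = 0.018121
  M+2: 0.13024674×0.467742 + 0.3801026×0.139129 = 0.113805
  M+4: 0.13024674×0.393129 + 0.3801026×0.467742 + 0.36975457×0.139129 = 0.280437
  M+6: 0.3801026×0.393129 + 0.36975457×0.467742 + 0.11989609×0.139129 = 0.339060
  M+8: 0.36975457×0.393129 + 0.11989609×0.467742 = 0.201442
  M+10: 0.11989609×0.393129 = 0.047135
Scale to base peak (0.339060) = 100: 5.34 : 33.56 : 82.71 : 100.00 : 59.41 : 13.90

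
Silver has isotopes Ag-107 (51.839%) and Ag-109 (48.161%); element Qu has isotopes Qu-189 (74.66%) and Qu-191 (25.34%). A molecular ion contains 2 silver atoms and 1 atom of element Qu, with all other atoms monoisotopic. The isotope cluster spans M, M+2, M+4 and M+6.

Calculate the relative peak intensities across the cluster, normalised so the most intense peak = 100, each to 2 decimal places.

45.51 : 100.00 : 67.98 : 13.33

Silver pattern (n=2): 0.26872819 : 0.49932362 : 0.23194819
Element Qu pattern (n=1): 0.7466 : 0.2534
Convolve the two distributions (both contribute in 2-u steps):
  M: 0.26872819×0.7466 = 0.200632
  M+2: 0.26872819×0.2534 + 0.49932362×0.7466 = 0.440891
  M+4: 0.49932362×0.2534 + 0.23194819×0.7466 = 0.299701
  M+6: 0.23194819×0.2534 = 0.058776
Scale to base peak (0.440891) = 100: 45.51 : 100.00 : 67.98 : 13.33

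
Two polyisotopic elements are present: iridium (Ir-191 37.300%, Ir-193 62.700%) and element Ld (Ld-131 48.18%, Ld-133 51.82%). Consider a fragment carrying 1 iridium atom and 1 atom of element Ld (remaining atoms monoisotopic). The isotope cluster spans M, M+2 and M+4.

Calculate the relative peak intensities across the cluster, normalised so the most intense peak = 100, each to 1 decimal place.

Iridium pattern (n=1): 0.3730 : 0.6270
Element Ld pattern (n=1): 0.4818 : 0.5182
Convolve the two distributions (both contribute in 2-u steps):
  M: 0.3730×0.4818 = 0.179711
  M+2: 0.3730×0.5182 + 0.6270×0.4818 = 0.495377
  M+4: 0.6270×0.5182 = 0.324911
Scale to base peak (0.495377) = 100: 36.3 : 100.0 : 65.6

36.3 : 100.0 : 65.6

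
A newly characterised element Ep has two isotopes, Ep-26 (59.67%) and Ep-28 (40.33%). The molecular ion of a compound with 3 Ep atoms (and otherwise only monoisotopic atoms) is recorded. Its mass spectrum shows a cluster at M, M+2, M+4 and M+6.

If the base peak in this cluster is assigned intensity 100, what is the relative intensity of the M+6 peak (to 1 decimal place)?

(0.5967 + 0.4033)^3 gives M 0.2125, M+2 0.4308, M+4 0.2912, M+6 0.0656; the largest is M+2.
P(M+2) = C(3,1) × 0.5967^2 × 0.4033^1 = 3 × 0.35605089 × 0.4033 = 0.430786 (base)
P(M+6) = C(3,3) × 0.5967^0 × 0.4033^3 = 1 × 1.0000 × 0.0655971 = 0.065597
Relative intensity = 0.065597 / 0.430786 × 100 = 15.2

15.2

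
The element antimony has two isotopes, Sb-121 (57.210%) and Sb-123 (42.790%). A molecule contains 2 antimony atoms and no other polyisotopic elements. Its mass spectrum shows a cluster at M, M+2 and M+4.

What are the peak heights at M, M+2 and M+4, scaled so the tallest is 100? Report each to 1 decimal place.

Expanding (0.57210 + 0.42790)^2:
P(M) = 0.57210^2 = 0.327298
P(M+2) = 2 × 0.57210^1 × 0.42790^1 = 0.489603
P(M+4) = 0.42790^2 = 0.183098
The M+2 peak is largest (0.489603); scaling to 100 gives 66.8 : 100.0 : 37.4.

66.8 : 100.0 : 37.4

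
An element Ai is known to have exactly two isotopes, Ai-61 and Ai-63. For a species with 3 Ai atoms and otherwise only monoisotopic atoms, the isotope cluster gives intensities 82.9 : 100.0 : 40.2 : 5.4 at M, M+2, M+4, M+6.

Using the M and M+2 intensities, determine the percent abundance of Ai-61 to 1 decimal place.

71.3%

Let p = fractional abundance of Ai-61. I(M+2)/I(M) = [C(3,1)·p^2·(1−p)] / p^3 = 3·(1−p)/p = 100.0/82.9 = 1.2063
(1−p)/p = 1.2063/3 = 0.4021  ⇒  p = 1/(1 + 0.4021) = 0.7132
Ai-61: 71.3%, Ai-63: 28.7%.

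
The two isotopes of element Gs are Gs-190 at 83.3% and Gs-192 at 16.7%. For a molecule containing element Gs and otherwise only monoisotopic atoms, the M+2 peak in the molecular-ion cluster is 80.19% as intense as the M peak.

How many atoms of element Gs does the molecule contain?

4

The M+2/M ratio from n Gs atoms is n · q/p = n · 0.167/0.833.
n = 0.8019 × 0.833/0.167 = 4.00 ≈ 4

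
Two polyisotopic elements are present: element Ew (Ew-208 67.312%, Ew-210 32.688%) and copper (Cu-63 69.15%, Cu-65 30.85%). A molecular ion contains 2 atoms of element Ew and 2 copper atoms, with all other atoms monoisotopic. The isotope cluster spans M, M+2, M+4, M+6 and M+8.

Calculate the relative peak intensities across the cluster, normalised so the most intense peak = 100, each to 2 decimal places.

53.66 : 100.00 : 69.84 : 21.67 : 2.52

Element Ew pattern (n=2): 0.45309053 : 0.44005893 : 0.10685053
Copper pattern (n=2): 0.47817225 : 0.4266555 : 0.09517225
Convolve the two distributions (both contribute in 2-u steps):
  M: 0.45309053×0.47817225 = 0.216655
  M+2: 0.45309053×0.4266555 + 0.44005893×0.47817225 = 0.403738
  M+4: 0.45309053×0.09517225 + 0.44005893×0.4266555 + 0.10685053×0.47817225 = 0.281968
  M+6: 0.44005893×0.09517225 + 0.10685053×0.4266555 = 0.087470
  M+8: 0.10685053×0.09517225 = 0.010169
Scale to base peak (0.403738) = 100: 53.66 : 100.00 : 69.84 : 21.67 : 2.52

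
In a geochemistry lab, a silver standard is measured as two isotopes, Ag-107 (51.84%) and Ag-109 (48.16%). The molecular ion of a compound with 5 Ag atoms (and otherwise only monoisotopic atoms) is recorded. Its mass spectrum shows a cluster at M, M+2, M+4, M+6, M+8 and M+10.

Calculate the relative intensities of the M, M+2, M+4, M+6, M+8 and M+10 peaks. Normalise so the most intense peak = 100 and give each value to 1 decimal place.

The 5 Ag atoms are independent, so intensities follow the terms of (0.5184 + 0.4816)^5.
P(M) = 0.5184^5 = 0.037439
P(M+2) = 5 × 0.5184^4 × 0.4816^1 = 0.173907
P(M+4) = 10 × 0.5184^3 × 0.4816^2 = 0.323123
P(M+6) = 10 × 0.5184^2 × 0.4816^3 = 0.300185
P(M+8) = 5 × 0.5184^1 × 0.4816^4 = 0.139438
P(M+10) = 0.4816^5 = 0.025908
The M+4 peak is largest (0.323123); scaling to 100 gives 11.6 : 53.8 : 100.0 : 92.9 : 43.2 : 8.0.

11.6 : 53.8 : 100.0 : 92.9 : 43.2 : 8.0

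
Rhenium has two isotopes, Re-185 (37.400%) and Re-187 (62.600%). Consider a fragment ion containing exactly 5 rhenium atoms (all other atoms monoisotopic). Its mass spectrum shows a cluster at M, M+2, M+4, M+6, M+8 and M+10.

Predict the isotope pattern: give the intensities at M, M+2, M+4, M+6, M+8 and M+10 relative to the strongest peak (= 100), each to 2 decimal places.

2.13 : 17.85 : 59.74 : 100.00 : 83.69 : 28.02

The 5 Re atoms are independent, so intensities follow the terms of (0.37400 + 0.62600)^5.
P(M) = 0.37400^5 = 0.007317
P(M+2) = 5 × 0.37400^4 × 0.62600^1 = 0.061239
P(M+4) = 10 × 0.37400^3 × 0.62600^2 = 0.205005
P(M+6) = 10 × 0.37400^2 × 0.62600^3 = 0.343136
P(M+8) = 5 × 0.37400^1 × 0.62600^4 = 0.287170
P(M+10) = 0.62600^5 = 0.096133
The M+6 peak is largest (0.343136); scaling to 100 gives 2.13 : 17.85 : 59.74 : 100.00 : 83.69 : 28.02.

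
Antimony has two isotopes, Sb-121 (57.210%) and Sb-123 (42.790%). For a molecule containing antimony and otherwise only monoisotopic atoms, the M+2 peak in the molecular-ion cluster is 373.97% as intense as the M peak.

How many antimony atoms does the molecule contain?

For n independent Sb atoms, I(M+2)/I(M) = n · (abundance Sb-123) / (abundance Sb-121) = n · 0.42790/0.57210.
n = 3.7397 × 0.57210/0.42790 = 5.00 ≈ 5

5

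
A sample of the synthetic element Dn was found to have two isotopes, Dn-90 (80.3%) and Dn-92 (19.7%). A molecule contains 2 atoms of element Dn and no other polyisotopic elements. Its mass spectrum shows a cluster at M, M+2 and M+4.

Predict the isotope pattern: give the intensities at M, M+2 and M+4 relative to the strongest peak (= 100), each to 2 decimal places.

100.00 : 49.07 : 6.02

Expanding (0.803 + 0.197)^2:
P(M) = 0.803^2 = 0.644809
P(M+2) = 2 × 0.803^1 × 0.197^1 = 0.316382
P(M+4) = 0.197^2 = 0.038809
The M peak is largest (0.644809); scaling to 100 gives 100.00 : 49.07 : 6.02.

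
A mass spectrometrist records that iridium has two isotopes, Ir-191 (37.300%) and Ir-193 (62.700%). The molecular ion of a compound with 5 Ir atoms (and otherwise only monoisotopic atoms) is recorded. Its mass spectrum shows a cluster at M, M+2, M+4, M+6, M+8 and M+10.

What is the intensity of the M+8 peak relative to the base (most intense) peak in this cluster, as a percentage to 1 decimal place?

84.0%

(0.37300 + 0.62700)^5 gives M 0.0072, M+2 0.0607, M+4 0.2040, M+6 0.3429, M+8 0.2882, M+10 0.0969; the largest is M+6.
P(M+6) = C(5,3) × 0.37300^2 × 0.62700^3 = 10 × 0.139129 × 0.24649188 = 0.342942 (base)
P(M+8) = C(5,4) × 0.37300^1 × 0.62700^4 = 5 × 0.3730 × 0.15455041 = 0.288237
Relative intensity = 0.288237 / 0.342942 × 100 = 84.0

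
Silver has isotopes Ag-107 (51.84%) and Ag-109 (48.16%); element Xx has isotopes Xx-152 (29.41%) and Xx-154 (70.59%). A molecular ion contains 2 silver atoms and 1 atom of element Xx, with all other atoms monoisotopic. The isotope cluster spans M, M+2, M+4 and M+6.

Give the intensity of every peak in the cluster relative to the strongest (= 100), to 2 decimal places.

18.79 : 80.00 : 100.00 : 38.92

Silver pattern (n=2): 0.26873856 : 0.49932288 : 0.23193856
Element Xx pattern (n=1): 0.2941 : 0.7059
Convolve the two distributions (both contribute in 2-u steps):
  M: 0.26873856×0.2941 = 0.079036
  M+2: 0.26873856×0.7059 + 0.49932288×0.2941 = 0.336553
  M+4: 0.49932288×0.7059 + 0.23193856×0.2941 = 0.420685
  M+6: 0.23193856×0.7059 = 0.163725
Scale to base peak (0.420685) = 100: 18.79 : 80.00 : 100.00 : 38.92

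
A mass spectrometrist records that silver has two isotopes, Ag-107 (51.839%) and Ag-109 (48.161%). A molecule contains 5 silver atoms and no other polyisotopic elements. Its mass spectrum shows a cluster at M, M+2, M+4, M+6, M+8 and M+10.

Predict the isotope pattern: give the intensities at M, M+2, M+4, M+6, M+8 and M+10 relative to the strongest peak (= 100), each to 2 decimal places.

Expanding (0.51839 + 0.48161)^5:
P(M) = 0.51839^5 = 0.037435
P(M+2) = 5 × 0.51839^4 × 0.48161^1 = 0.173897
P(M+4) = 10 × 0.51839^3 × 0.48161^2 = 0.323118
P(M+6) = 10 × 0.51839^2 × 0.48161^3 = 0.300192
P(M+8) = 5 × 0.51839^1 × 0.48161^4 = 0.139447
P(M+10) = 0.48161^5 = 0.025911
The M+4 peak is largest (0.323118); scaling to 100 gives 11.59 : 53.82 : 100.00 : 92.90 : 43.16 : 8.02.

11.59 : 53.82 : 100.00 : 92.90 : 43.16 : 8.02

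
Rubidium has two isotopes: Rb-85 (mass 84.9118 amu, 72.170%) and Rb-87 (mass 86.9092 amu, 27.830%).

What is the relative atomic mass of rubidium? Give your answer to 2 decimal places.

85.47 amu

The abundance-weighted mean is 0.72170 × 84.9118 + 0.27830 × 86.9092
= 61.28085 + 24.18683 = 85.46768 amu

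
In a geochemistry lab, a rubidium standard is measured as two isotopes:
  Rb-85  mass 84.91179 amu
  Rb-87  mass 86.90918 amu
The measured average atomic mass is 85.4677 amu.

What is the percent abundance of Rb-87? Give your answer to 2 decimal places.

27.83%

With x = fraction of Rb-85 (so Rb-87 is 1 − x):
84.91179·x + 86.90918·(1 − x) = 85.4677
(84.91179 − 86.90918)·x = 85.4677 − 86.90918
x = -1.44148 / -1.99739 = 0.72168 → 72.17% Rb-85, 27.83% Rb-87.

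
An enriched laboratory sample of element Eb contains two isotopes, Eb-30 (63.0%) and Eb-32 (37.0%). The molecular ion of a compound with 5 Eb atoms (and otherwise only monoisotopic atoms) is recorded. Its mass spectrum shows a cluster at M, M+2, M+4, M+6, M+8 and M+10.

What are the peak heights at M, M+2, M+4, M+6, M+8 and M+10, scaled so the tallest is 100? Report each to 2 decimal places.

Expanding (0.630 + 0.370)^5:
P(M) = 0.630^5 = 0.099244
P(M+2) = 5 × 0.630^4 × 0.370^1 = 0.291430
P(M+4) = 10 × 0.630^3 × 0.370^2 = 0.342314
P(M+6) = 10 × 0.630^2 × 0.370^3 = 0.201042
P(M+8) = 5 × 0.630^1 × 0.370^4 = 0.059036
P(M+10) = 0.370^5 = 0.006934
The M+4 peak is largest (0.342314); scaling to 100 gives 28.99 : 85.14 : 100.00 : 58.73 : 17.25 : 2.03.

28.99 : 85.14 : 100.00 : 58.73 : 17.25 : 2.03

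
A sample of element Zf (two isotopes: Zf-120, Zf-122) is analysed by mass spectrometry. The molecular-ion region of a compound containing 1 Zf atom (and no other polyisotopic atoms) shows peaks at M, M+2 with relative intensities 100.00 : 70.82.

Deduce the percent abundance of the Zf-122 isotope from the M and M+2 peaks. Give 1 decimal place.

Let p = fractional abundance of Zf-120. I(M+2)/I(M) = [C(1,1)·p^0·(1−p)] / p^1 = 1·(1−p)/p = 70.82/100.00 = 0.7082
(1−p)/p = 0.7082/1 = 0.7082  ⇒  p = 1/(1 + 0.7082) = 0.5854
Zf-120: 58.5%, Zf-122: 41.5%.

41.5%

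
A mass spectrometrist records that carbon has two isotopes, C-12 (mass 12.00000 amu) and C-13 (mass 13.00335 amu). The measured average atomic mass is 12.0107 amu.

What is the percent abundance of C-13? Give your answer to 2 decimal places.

1.07%

Writing the weighted mean with unknown fraction x of C-12:
12.00000·x + 13.00335·(1 − x) = 12.0107
(12.00000 − 13.00335)·x = 12.0107 − 13.00335
x = -0.99265 / -1.00335 = 0.98934 → 98.93% C-12, 1.07% C-13.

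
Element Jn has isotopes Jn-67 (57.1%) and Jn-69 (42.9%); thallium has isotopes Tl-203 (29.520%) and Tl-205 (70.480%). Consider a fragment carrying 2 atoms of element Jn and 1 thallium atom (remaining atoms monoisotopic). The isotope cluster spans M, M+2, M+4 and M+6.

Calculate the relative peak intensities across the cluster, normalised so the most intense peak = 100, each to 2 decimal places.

24.08 : 93.69 : 100.00 : 32.46

Element Jn pattern (n=2): 0.326041 : 0.489918 : 0.184041
Thallium pattern (n=1): 0.2952 : 0.7048
Convolve the two distributions (both contribute in 2-u steps):
  M: 0.326041×0.2952 = 0.096247
  M+2: 0.326041×0.7048 + 0.489918×0.2952 = 0.374417
  M+4: 0.489918×0.7048 + 0.184041×0.2952 = 0.399623
  M+6: 0.184041×0.7048 = 0.129712
Scale to base peak (0.399623) = 100: 24.08 : 93.69 : 100.00 : 32.46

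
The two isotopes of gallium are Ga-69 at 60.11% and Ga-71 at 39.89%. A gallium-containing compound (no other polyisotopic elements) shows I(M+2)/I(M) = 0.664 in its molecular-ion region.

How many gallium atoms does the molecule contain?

For n independent Ga atoms, I(M+2)/I(M) = n · (abundance Ga-71) / (abundance Ga-69) = n · 0.3989/0.6011.
n = 0.664 × 0.6011/0.3989 = 1.00 ≈ 1

1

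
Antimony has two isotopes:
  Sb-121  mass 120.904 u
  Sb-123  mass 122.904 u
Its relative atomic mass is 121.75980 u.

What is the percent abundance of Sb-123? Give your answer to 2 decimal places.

Writing the weighted mean with unknown fraction x of Sb-121:
120.904·x + 122.904·(1 − x) = 121.75980
(120.904 − 122.904)·x = 121.75980 − 122.904
x = -1.14420 / -2.000 = 0.57210 → 57.21% Sb-121, 42.79% Sb-123.

42.79%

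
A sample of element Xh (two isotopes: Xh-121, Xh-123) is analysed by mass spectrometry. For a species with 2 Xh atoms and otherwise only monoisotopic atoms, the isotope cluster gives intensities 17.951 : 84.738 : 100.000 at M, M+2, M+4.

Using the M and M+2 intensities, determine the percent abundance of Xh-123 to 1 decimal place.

70.2%

If p is the fraction of Xh that is Xh-121, then I(M+2)/I(M) = [C(2,1)·p^1·(1−p)] / p^2 = 2·(1−p)/p = 84.738/17.951 = 4.7205
(1−p)/p = 4.7205/2 = 2.3603  ⇒  p = 1/(1 + 2.3603) = 0.2976
Xh-121: 29.8%, Xh-123: 70.2%.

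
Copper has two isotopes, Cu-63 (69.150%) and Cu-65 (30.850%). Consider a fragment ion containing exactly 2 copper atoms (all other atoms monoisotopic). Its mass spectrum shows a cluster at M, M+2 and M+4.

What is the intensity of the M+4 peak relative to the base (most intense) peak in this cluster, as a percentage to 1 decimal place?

19.9%

Binomial terms of (0.69150 + 0.30850)^2: M 0.4782, M+2 0.4267, M+4 0.0952 → M is the base peak.
P(M) = C(2,0) × 0.69150^2 × 0.30850^0 = 1 × 0.47817225 × 1.0000 = 0.478172 (base)
P(M+4) = C(2,2) × 0.69150^0 × 0.30850^2 = 1 × 1.0000 × 0.09517225 = 0.095172
Relative intensity = 0.095172 / 0.478172 × 100 = 19.9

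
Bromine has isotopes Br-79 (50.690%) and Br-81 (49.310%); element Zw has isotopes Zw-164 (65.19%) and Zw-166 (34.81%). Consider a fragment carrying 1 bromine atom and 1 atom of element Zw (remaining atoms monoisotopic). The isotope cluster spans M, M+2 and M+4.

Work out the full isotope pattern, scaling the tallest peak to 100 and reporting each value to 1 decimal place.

Bromine pattern (n=1): 0.5069 : 0.4931
Element Zw pattern (n=1): 0.6519 : 0.3481
Convolve the two distributions (both contribute in 2-u steps):
  M: 0.5069×0.6519 = 0.330448
  M+2: 0.5069×0.3481 + 0.4931×0.6519 = 0.497904
  M+4: 0.4931×0.3481 = 0.171648
Scale to base peak (0.497904) = 100: 66.4 : 100.0 : 34.5

66.4 : 100.0 : 34.5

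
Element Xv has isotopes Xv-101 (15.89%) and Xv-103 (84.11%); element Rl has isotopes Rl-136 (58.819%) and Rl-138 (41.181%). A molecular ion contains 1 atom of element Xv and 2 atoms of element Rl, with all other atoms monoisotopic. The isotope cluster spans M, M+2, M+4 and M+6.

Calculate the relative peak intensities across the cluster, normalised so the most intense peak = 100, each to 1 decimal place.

12.7 : 84.7 : 100.0 : 32.8

Element Xv pattern (n=1): 0.1589 : 0.8411
Element Rl pattern (n=2): 0.34596748 : 0.48444505 : 0.16958748
Convolve the two distributions (both contribute in 2-u steps):
  M: 0.1589×0.34596748 = 0.054974
  M+2: 0.1589×0.48444505 + 0.8411×0.34596748 = 0.367972
  M+4: 0.1589×0.16958748 + 0.8411×0.48444505 = 0.434414
  M+6: 0.8411×0.16958748 = 0.142640
Scale to base peak (0.434414) = 100: 12.7 : 84.7 : 100.0 : 32.8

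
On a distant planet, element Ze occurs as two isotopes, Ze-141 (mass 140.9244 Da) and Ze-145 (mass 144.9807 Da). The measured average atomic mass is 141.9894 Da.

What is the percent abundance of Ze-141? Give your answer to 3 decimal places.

73.745%

Writing the weighted mean with unknown fraction x of Ze-141:
140.9244·x + 144.9807·(1 − x) = 141.9894
(140.9244 − 144.9807)·x = 141.9894 − 144.9807
x = -2.9913 / -4.0563 = 0.73745 → 73.745% Ze-141, 26.255% Ze-145.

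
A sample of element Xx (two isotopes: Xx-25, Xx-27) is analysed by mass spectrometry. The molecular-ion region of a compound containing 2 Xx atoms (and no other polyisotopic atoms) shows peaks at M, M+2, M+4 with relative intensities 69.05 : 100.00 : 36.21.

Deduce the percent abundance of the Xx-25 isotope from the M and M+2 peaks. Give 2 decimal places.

Write p for the Xx-25 fraction. I(M+2)/I(M) = [C(2,1)·p^1·(1−p)] / p^2 = 2·(1−p)/p = 100.00/69.05 = 1.4482
(1−p)/p = 1.4482/2 = 0.7241  ⇒  p = 1/(1 + 0.7241) = 0.5800
Xx-25: 58.00%, Xx-27: 42.00%.

58.00%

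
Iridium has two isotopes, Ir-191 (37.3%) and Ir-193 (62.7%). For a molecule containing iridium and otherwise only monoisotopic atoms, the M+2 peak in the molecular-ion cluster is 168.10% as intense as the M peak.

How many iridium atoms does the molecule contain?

For n independent Ir atoms, I(M+2)/I(M) = n · (abundance Ir-193) / (abundance Ir-191) = n · 0.627/0.373.
n = 1.6810 × 0.373/0.627 = 1.00 ≈ 1

1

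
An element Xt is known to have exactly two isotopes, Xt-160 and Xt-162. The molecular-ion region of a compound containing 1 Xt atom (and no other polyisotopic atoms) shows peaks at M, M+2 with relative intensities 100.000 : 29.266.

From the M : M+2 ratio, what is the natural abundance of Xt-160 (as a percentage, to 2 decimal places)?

77.36%

Write p for the Xt-160 fraction. I(M+2)/I(M) = [C(1,1)·p^0·(1−p)] / p^1 = 1·(1−p)/p = 29.266/100.000 = 0.2927
(1−p)/p = 0.2927/1 = 0.2927  ⇒  p = 1/(1 + 0.2927) = 0.7736
Xt-160: 77.36%, Xt-162: 22.64%.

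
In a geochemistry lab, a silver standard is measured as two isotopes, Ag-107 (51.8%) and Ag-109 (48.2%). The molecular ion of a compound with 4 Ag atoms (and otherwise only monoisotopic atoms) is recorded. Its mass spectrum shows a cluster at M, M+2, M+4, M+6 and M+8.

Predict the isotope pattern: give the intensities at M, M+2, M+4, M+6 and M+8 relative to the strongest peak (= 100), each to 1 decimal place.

The 4 Ag atoms are independent, so intensities follow the terms of (0.518 + 0.482)^4.
P(M) = 0.518^4 = 0.071998
P(M+2) = 4 × 0.518^3 × 0.482^1 = 0.267976
P(M+4) = 6 × 0.518^2 × 0.482^2 = 0.374029
P(M+6) = 4 × 0.518^1 × 0.482^3 = 0.232023
P(M+8) = 0.482^4 = 0.053974
The M+4 peak is largest (0.374029); scaling to 100 gives 19.2 : 71.6 : 100.0 : 62.0 : 14.4.

19.2 : 71.6 : 100.0 : 62.0 : 14.4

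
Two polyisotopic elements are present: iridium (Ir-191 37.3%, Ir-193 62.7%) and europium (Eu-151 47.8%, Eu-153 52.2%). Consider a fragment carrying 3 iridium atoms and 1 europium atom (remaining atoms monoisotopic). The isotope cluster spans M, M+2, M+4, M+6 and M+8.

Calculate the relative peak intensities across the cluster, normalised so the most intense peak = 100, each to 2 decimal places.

Iridium pattern (n=3): 0.05189512 : 0.26170165 : 0.43991135 : 0.24649188
Europium pattern (n=1): 0.4780 : 0.5220
Convolve the two distributions (both contribute in 2-u steps):
  M: 0.05189512×0.4780 = 0.024806
  M+2: 0.05189512×0.5220 + 0.26170165×0.4780 = 0.152183
  M+4: 0.26170165×0.5220 + 0.43991135×0.4780 = 0.346886
  M+6: 0.43991135×0.5220 + 0.24649188×0.4780 = 0.347457
  M+8: 0.24649188×0.5220 = 0.128669
Scale to base peak (0.347457) = 100: 7.14 : 43.80 : 99.84 : 100.00 : 37.03

7.14 : 43.80 : 99.84 : 100.00 : 37.03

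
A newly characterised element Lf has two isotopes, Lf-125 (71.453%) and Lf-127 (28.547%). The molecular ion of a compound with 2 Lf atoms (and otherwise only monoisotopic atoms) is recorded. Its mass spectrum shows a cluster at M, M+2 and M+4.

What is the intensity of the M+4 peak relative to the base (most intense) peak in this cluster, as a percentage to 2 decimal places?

15.96%

Term probabilities: M 0.5106, M+2 0.4080, M+4 0.0815. Base peak = M.
P(M) = C(2,0) × 0.71453^2 × 0.28547^0 = 1 × 0.51055312 × 1.0000 = 0.510553 (base)
P(M+4) = C(2,2) × 0.71453^0 × 0.28547^2 = 1 × 1.0000 × 0.08149312 = 0.081493
Relative intensity = 0.081493 / 0.510553 × 100 = 15.96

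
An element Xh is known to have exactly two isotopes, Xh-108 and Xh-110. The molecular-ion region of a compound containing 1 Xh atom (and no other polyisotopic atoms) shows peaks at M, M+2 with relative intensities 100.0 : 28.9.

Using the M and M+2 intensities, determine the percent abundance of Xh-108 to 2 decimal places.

If p is the fraction of Xh that is Xh-108, then I(M+2)/I(M) = [C(1,1)·p^0·(1−p)] / p^1 = 1·(1−p)/p = 28.9/100.0 = 0.2890
(1−p)/p = 0.2890/1 = 0.2890  ⇒  p = 1/(1 + 0.2890) = 0.7758
Xh-108: 77.58%, Xh-110: 22.42%.

77.58%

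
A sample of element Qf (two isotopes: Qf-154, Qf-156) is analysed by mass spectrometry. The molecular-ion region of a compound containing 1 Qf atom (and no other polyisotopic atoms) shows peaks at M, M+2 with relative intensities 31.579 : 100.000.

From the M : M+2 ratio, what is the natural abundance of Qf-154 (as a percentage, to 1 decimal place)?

If p is the fraction of Qf that is Qf-154, then I(M+2)/I(M) = [C(1,1)·p^0·(1−p)] / p^1 = 1·(1−p)/p = 100.000/31.579 = 3.1667
(1−p)/p = 3.1667/1 = 3.1667  ⇒  p = 1/(1 + 3.1667) = 0.2400
Qf-154: 24.0%, Qf-156: 76.0%.

24.0%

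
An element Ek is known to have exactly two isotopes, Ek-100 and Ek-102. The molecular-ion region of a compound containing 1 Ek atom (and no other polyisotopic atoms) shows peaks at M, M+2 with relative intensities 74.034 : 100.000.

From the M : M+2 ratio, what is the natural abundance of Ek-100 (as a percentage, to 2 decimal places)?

42.54%

Let p = fractional abundance of Ek-100. I(M+2)/I(M) = [C(1,1)·p^0·(1−p)] / p^1 = 1·(1−p)/p = 100.000/74.034 = 1.3507
(1−p)/p = 1.3507/1 = 1.3507  ⇒  p = 1/(1 + 1.3507) = 0.4254
Ek-100: 42.54%, Ek-102: 57.46%.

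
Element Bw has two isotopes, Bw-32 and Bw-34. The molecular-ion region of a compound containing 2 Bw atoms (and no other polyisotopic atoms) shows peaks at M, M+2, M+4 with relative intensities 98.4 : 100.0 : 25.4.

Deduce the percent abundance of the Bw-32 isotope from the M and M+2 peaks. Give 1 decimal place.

Let p = fractional abundance of Bw-32. I(M+2)/I(M) = [C(2,1)·p^1·(1−p)] / p^2 = 2·(1−p)/p = 100.0/98.4 = 1.0163
(1−p)/p = 1.0163/2 = 0.5081  ⇒  p = 1/(1 + 0.5081) = 0.6631
Bw-32: 66.3%, Bw-34: 33.7%.

66.3%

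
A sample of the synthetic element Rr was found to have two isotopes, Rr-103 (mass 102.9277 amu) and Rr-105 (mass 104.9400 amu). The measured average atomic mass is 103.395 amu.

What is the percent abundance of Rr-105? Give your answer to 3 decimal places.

23.222%

Let x be the fractional abundance of Rr-103; then Rr-105 has abundance 1 − x.
102.9277·x + 104.9400·(1 − x) = 103.395
(102.9277 − 104.9400)·x = 103.395 − 104.9400
x = -1.5450 / -2.0123 = 0.76778 → 76.778% Rr-103, 23.222% Rr-105.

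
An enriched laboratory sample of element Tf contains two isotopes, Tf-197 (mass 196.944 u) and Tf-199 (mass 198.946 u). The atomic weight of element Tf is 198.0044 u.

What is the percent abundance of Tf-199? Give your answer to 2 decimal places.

52.97%

Let x be the fractional abundance of Tf-197; then Tf-199 has abundance 1 − x.
196.944·x + 198.946·(1 − x) = 198.0044
(196.944 − 198.946)·x = 198.0044 − 198.946
x = -0.9416 / -2.002 = 0.47033 → 47.03% Tf-197, 52.97% Tf-199.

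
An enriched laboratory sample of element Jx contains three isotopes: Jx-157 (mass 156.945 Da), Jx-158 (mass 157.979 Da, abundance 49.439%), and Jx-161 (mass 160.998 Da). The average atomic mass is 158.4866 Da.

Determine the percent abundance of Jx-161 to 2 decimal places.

25.42%

Let x and y be the fractions of Jx-157 and Jx-161. Then x + y = 1 − 0.49439 = 0.50561 and 156.945x + 160.998y = 158.4866 − 0.49439×157.979 = 80.38336219.
Substituting: 156.945x + 160.998(0.50561 − x) = 80.38336219
(156.945 − 160.998)x = -1.01883659  ⇒  x = 0.25138, y = 0.25423
Jx-157: 25.14%, Jx-161: 25.42%.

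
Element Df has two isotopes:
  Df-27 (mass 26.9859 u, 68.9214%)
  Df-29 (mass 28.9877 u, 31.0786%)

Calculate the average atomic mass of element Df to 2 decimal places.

27.61 u

The abundance-weighted mean is 0.689214 × 26.9859 + 0.310786 × 28.9877
= 18.59906 + 9.00897 = 27.60803 u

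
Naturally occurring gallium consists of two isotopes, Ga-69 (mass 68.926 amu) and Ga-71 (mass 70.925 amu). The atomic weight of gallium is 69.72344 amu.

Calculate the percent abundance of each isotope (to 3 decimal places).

Let x be the fractional abundance of Ga-69; then Ga-71 has abundance 1 − x.
68.926·x + 70.925·(1 − x) = 69.72344
(68.926 − 70.925)·x = 69.72344 − 70.925
x = -1.20156 / -1.999 = 0.60108 → 60.108% Ga-69, 39.892% Ga-71.

Ga-69: 60.108%, Ga-71: 39.892%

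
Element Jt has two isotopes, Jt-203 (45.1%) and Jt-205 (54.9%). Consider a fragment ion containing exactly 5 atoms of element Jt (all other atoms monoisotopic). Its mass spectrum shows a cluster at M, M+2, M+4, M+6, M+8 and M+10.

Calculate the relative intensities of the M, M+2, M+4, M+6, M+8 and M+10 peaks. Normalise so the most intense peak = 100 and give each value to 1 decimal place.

Each Jt atom is independently Jt-203 (p = 0.451) or Jt-205 (q = 0.549); the cluster is the binomial expansion (p + q)^5.
P(M) = 0.451^5 = 0.018659
P(M+2) = 5 × 0.451^4 × 0.549^1 = 0.113566
P(M+4) = 10 × 0.451^3 × 0.549^2 = 0.276487
P(M+6) = 10 × 0.451^2 × 0.549^3 = 0.336566
P(M+8) = 5 × 0.451^1 × 0.549^4 = 0.204850
P(M+10) = 0.549^5 = 0.049873
The M+6 peak is largest (0.336566); scaling to 100 gives 5.5 : 33.7 : 82.1 : 100.0 : 60.9 : 14.8.

5.5 : 33.7 : 82.1 : 100.0 : 60.9 : 14.8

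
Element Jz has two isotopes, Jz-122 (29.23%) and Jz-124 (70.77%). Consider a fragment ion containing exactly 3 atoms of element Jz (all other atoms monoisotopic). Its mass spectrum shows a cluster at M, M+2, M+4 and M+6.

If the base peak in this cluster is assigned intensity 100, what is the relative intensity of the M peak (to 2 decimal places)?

Term probabilities: M 0.0250, M+2 0.1814, M+4 0.4392, M+6 0.3544. Base peak = M+4.
P(M+4) = C(3,2) × 0.2923^1 × 0.7077^2 = 3 × 0.2923 × 0.50083929 = 0.439186 (base)
P(M) = C(3,0) × 0.2923^3 × 0.7077^0 = 1 × 0.0249739 × 1.0000 = 0.024974
Relative intensity = 0.024974 / 0.439186 × 100 = 5.69

5.69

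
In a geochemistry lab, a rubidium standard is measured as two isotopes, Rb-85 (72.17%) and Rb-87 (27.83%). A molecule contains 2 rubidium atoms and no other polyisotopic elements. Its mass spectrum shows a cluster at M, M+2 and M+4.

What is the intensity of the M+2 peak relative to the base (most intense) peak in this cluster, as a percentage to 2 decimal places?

(0.7217 + 0.2783)^2 gives M 0.5209, M+2 0.4017, M+4 0.0775; the largest is M.
P(M) = C(2,0) × 0.7217^2 × 0.2783^0 = 1 × 0.52085089 × 1.0000 = 0.520851 (base)
P(M+2) = C(2,1) × 0.7217^1 × 0.2783^1 = 2 × 0.7217 × 0.2783 = 0.401698
Relative intensity = 0.401698 / 0.520851 × 100 = 77.12

77.12%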